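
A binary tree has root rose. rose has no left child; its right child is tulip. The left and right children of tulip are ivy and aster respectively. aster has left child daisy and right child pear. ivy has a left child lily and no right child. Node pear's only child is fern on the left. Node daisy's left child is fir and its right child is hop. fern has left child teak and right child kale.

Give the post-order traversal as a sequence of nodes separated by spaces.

lily ivy fir hop daisy teak kale fern pear aster tulip rose

Post-order visits the left subtree, then the right subtree, then the node.
At rose: no left child.
At rose: go right to tulip.
  At tulip: go left to ivy.
    At ivy: go left to lily.
      lily is a leaf — visit lily.
    At ivy: no right child.
    Visit ivy.
  At tulip: go right to aster.
    At aster: go left to daisy.
      At daisy: go left to fir.
        fir is a leaf — visit fir.
      At daisy: go right to hop.
        hop is a leaf — visit hop.
      Visit daisy.
    At aster: go right to pear.
      At pear: go left to fern.
        At fern: go left to teak.
          teak is a leaf — visit teak.
        At fern: go right to kale.
          kale is a leaf — visit kale.
        Visit fern.
      At pear: no right child.
      Visit pear.
    Visit aster.
  Visit tulip.
Visit rose.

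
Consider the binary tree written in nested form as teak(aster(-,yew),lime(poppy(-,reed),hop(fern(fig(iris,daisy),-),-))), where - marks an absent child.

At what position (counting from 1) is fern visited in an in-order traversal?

10

In-order visits the left subtree, then the node, then the right subtree.
At teak: go left to aster.
  At aster: no left child.
  Visit aster.
  At aster: go right to yew.
    yew is a leaf — visit yew.
Visit teak.
At teak: go right to lime.
  At lime: go left to poppy.
    At poppy: no left child.
    Visit poppy.
    At poppy: go right to reed.
      reed is a leaf — visit reed.
  Visit lime.
  At lime: go right to hop.
    At hop: go left to fern.
      At fern: go left to fig.
        At fig: go left to iris.
          iris is a leaf — visit iris.
        Visit fig.
        At fig: go right to daisy.
          daisy is a leaf — visit daisy.
      Visit fern.
      At fern: no right child.
    Visit hop.
    At hop: no right child.
Full in-order sequence: aster, yew, teak, poppy, reed, lime, iris, fig, daisy, fern, hop.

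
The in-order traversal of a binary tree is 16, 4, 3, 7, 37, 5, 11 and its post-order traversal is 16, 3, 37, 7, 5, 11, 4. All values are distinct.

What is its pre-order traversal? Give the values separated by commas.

4, 16, 11, 5, 7, 3, 37

The last element of post-order is the root; it splits in-order into left and right subtrees.
Root 4: left subtree has 1 node {16}, right has 5 {3, 7, 37, 5, 11}.
  Root 11: left subtree has 4 nodes {3, 7, 37, 5}, right has 0 { }.
    Root 5: left subtree has 3 nodes {3, 7, 37}, right has 0 { }.
      Root 7: left subtree has 1 node {3}, right has 1 {37}.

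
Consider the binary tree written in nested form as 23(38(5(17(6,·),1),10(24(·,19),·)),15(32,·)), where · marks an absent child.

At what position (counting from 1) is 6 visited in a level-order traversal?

10

Level-order visits nodes level by level from the root, left to right within each level.
Level 0: 23
Level 1: 38, 15
Level 2: 5, 10, 32
Level 3: 17, 1, 24
Level 4: 6, 19
Full level-order sequence: 23, 38, 15, 5, 10, 32, 17, 1, 24, 6, 19.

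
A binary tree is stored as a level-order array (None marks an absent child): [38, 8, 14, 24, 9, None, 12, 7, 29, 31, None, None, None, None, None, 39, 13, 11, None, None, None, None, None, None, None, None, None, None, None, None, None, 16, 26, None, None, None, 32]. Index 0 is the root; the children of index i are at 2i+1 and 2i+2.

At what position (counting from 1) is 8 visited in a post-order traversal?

12

Post-order visits the left subtree, then the right subtree, then the node.
At 38: go left to 8.
  At 8: go left to 24.
    At 24: go left to 7.
      At 7: go left to 39.
        At 39: go left to 16.
          16 is a leaf — visit 16.
        At 39: go right to 26.
          26 is a leaf — visit 26.
        Visit 39.
      At 7: go right to 13.
        13 is a leaf — visit 13.
      Visit 7.
    At 24: go right to 29.
      At 29: go left to 11.
        At 11: no left child.
        At 11: go right to 32.
          32 is a leaf — visit 32.
        Visit 11.
      At 29: no right child.
      Visit 29.
    Visit 24.
  At 8: go right to 9.
    At 9: go left to 31.
      31 is a leaf — visit 31.
    At 9: no right child.
    Visit 9.
  Visit 8.
At 38: go right to 14.
  At 14: no left child.
  At 14: go right to 12.
    12 is a leaf — visit 12.
  Visit 14.
Visit 38.
Full post-order sequence: 16, 26, 39, 13, 7, 32, 11, 29, 24, 31, 9, 8, 12, 14, 38.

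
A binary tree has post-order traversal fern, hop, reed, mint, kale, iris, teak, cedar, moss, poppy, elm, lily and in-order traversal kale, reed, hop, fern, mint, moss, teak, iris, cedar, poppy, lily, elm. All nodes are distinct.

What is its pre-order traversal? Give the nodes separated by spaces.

lily poppy moss kale mint reed hop fern cedar teak iris elm

The last element of post-order is the root; it splits in-order into left and right subtrees.
Root lily: left subtree has 10 nodes {kale, reed, hop, fern, mint, moss, teak, iris, cedar, poppy}, right has 1 {elm}.
  Root poppy: left subtree has 9 nodes {kale, reed, hop, fern, mint, moss, teak, iris, cedar}, right has 0 { }.
    Root moss: left subtree has 5 nodes {kale, reed, hop, fern, mint}, right has 3 {teak, iris, cedar}.
      Root kale: left subtree has 0 nodes { }, right has 4 {reed, hop, fern, mint}.
        Root mint: left subtree has 3 nodes {reed, hop, fern}, right has 0 { }.
          Root reed: left subtree has 0 nodes { }, right has 2 {hop, fern}.
            Root hop: left subtree has 0 nodes { }, right has 1 {fern}.
      Root cedar: left subtree has 2 nodes {teak, iris}, right has 0 { }.
        Root teak: left subtree has 0 nodes { }, right has 1 {iris}.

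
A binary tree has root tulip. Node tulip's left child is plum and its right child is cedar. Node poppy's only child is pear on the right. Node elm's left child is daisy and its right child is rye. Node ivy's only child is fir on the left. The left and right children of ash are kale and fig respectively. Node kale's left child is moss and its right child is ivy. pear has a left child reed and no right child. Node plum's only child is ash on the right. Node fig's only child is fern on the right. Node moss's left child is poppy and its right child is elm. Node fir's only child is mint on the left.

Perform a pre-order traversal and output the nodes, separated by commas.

tulip, plum, ash, kale, moss, poppy, pear, reed, elm, daisy, rye, ivy, fir, mint, fig, fern, cedar

Pre-order visits the node, then its left subtree, then its right subtree.
Visit tulip.
At tulip: go left to plum.
  Visit plum.
  At plum: no left child.
  At plum: go right to ash.
    Visit ash.
    At ash: go left to kale.
      Visit kale.
      At kale: go left to moss.
        Visit moss.
        At moss: go left to poppy.
          Visit poppy.
          At poppy: no left child.
          At poppy: go right to pear.
            Visit pear.
            At pear: go left to reed.
              reed is a leaf — visit reed.
            At pear: no right child.
        At moss: go right to elm.
          Visit elm.
          At elm: go left to daisy.
            daisy is a leaf — visit daisy.
          At elm: go right to rye.
            rye is a leaf — visit rye.
      At kale: go right to ivy.
        Visit ivy.
        At ivy: go left to fir.
          Visit fir.
          At fir: go left to mint.
            mint is a leaf — visit mint.
          At fir: no right child.
        At ivy: no right child.
    At ash: go right to fig.
      Visit fig.
      At fig: no left child.
      At fig: go right to fern.
        fern is a leaf — visit fern.
At tulip: go right to cedar.
  cedar is a leaf — visit cedar.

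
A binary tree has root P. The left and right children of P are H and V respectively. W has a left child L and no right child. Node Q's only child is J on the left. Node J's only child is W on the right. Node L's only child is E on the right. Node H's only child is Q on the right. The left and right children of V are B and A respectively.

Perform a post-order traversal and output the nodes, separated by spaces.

E L W J Q H B A V P

Post-order visits the left subtree, then the right subtree, then the node.
At P: go left to H.
  At H: no left child.
  At H: go right to Q.
    At Q: go left to J.
      At J: no left child.
      At J: go right to W.
        At W: go left to L.
          At L: no left child.
          At L: go right to E.
            E is a leaf — visit E.
          Visit L.
        At W: no right child.
        Visit W.
      Visit J.
    At Q: no right child.
    Visit Q.
  Visit H.
At P: go right to V.
  At V: go left to B.
    B is a leaf — visit B.
  At V: go right to A.
    A is a leaf — visit A.
  Visit V.
Visit P.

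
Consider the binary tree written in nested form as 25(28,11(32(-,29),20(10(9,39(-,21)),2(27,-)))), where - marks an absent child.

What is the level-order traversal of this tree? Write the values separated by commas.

Level-order visits nodes level by level from the root, left to right within each level.
Level 0: 25
Level 1: 28, 11
Level 2: 32, 20
Level 3: 29, 10, 2
Level 4: 9, 39, 27
Level 5: 21

25, 28, 11, 32, 20, 29, 10, 2, 9, 39, 27, 21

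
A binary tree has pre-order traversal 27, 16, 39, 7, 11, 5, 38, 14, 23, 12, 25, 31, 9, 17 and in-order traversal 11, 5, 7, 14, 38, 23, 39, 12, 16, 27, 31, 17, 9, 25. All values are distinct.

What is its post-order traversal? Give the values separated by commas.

The first element of pre-order is the root; it splits in-order into left and right subtrees.
Root 27: left subtree has 9 nodes {11, 5, 7, 14, 38, 23, 39, 12, 16}, right has 4 {31, 17, 9, 25}.
  Root 16: left subtree has 8 nodes {11, 5, 7, 14, 38, 23, 39, 12}, right has 0 { }.
    Root 39: left subtree has 6 nodes {11, 5, 7, 14, 38, 23}, right has 1 {12}.
      Root 7: left subtree has 2 nodes {11, 5}, right has 3 {14, 38, 23}.
        Root 11: left subtree has 0 nodes { }, right has 1 {5}.
        Root 38: left subtree has 1 node {14}, right has 1 {23}.
  Root 25: left subtree has 3 nodes {31, 17, 9}, right has 0 { }.
    Root 31: left subtree has 0 nodes { }, right has 2 {17, 9}.
      Root 9: left subtree has 1 node {17}, right has 0 { }.

5, 11, 14, 23, 38, 7, 12, 39, 16, 17, 9, 31, 25, 27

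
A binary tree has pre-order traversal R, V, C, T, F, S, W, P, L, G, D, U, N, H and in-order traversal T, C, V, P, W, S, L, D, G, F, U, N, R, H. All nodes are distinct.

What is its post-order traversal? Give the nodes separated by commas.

The first element of pre-order is the root; it splits in-order into left and right subtrees.
Root R: left subtree has 12 nodes {T, C, V, P, W, S, L, D, G, F, U, N}, right has 1 {H}.
  Root V: left subtree has 2 nodes {T, C}, right has 9 {P, W, S, L, D, G, F, U, N}.
    Root C: left subtree has 1 node {T}, right has 0 { }.
    Root F: left subtree has 6 nodes {P, W, S, L, D, G}, right has 2 {U, N}.
      Root S: left subtree has 2 nodes {P, W}, right has 3 {L, D, G}.
        Root W: left subtree has 1 node {P}, right has 0 { }.
        Root L: left subtree has 0 nodes { }, right has 2 {D, G}.
          Root G: left subtree has 1 node {D}, right has 0 { }.
      Root U: left subtree has 0 nodes { }, right has 1 {N}.

T, C, P, W, D, G, L, S, N, U, F, V, H, R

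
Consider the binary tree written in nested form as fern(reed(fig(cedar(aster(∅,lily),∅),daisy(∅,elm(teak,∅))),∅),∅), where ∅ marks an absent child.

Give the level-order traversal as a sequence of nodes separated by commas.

fern, reed, fig, cedar, daisy, aster, elm, lily, teak

Level-order visits nodes level by level from the root, left to right within each level.
Level 0: fern
Level 1: reed
Level 2: fig
Level 3: cedar, daisy
Level 4: aster, elm
Level 5: lily, teak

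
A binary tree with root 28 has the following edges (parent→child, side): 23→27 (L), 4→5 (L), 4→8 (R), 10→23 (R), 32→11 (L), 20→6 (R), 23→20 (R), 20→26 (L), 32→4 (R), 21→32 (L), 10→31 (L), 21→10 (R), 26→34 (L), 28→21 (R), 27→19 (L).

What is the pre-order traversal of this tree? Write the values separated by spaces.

Pre-order visits the node, then its left subtree, then its right subtree.
Visit 28.
At 28: no left child.
At 28: go right to 21.
  Visit 21.
  At 21: go left to 32.
    Visit 32.
    At 32: go left to 11.
      11 is a leaf — visit 11.
    At 32: go right to 4.
      Visit 4.
      At 4: go left to 5.
        5 is a leaf — visit 5.
      At 4: go right to 8.
        8 is a leaf — visit 8.
  At 21: go right to 10.
    Visit 10.
    At 10: go left to 31.
      31 is a leaf — visit 31.
    At 10: go right to 23.
      Visit 23.
      At 23: go left to 27.
        Visit 27.
        At 27: go left to 19.
          19 is a leaf — visit 19.
        At 27: no right child.
      At 23: go right to 20.
        Visit 20.
        At 20: go left to 26.
          Visit 26.
          At 26: go left to 34.
            34 is a leaf — visit 34.
          At 26: no right child.
        At 20: go right to 6.
          6 is a leaf — visit 6.

28 21 32 11 4 5 8 10 31 23 27 19 20 26 34 6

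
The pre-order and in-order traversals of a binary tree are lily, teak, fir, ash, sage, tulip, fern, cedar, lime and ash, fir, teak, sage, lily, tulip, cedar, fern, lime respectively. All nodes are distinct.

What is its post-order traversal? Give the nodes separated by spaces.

The first element of pre-order is the root; it splits in-order into left and right subtrees.
Root lily: left subtree has 4 nodes {ash, fir, teak, sage}, right has 4 {tulip, cedar, fern, lime}.
  Root teak: left subtree has 2 nodes {ash, fir}, right has 1 {sage}.
    Root fir: left subtree has 1 node {ash}, right has 0 { }.
  Root tulip: left subtree has 0 nodes { }, right has 3 {cedar, fern, lime}.
    Root fern: left subtree has 1 node {cedar}, right has 1 {lime}.

ash fir sage teak cedar lime fern tulip lily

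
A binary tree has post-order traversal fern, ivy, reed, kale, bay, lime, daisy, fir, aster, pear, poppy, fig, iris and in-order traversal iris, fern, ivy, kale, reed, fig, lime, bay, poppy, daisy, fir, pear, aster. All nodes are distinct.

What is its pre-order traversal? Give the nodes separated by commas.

iris, fig, kale, ivy, fern, reed, poppy, lime, bay, pear, fir, daisy, aster

The last element of post-order is the root; it splits in-order into left and right subtrees.
Root iris: left subtree has 0 nodes { }, right has 12 {fern, ivy, kale, reed, fig, lime, bay, poppy, daisy, fir, pear, aster}.
  Root fig: left subtree has 4 nodes {fern, ivy, kale, reed}, right has 7 {lime, bay, poppy, daisy, fir, pear, aster}.
    Root kale: left subtree has 2 nodes {fern, ivy}, right has 1 {reed}.
      Root ivy: left subtree has 1 node {fern}, right has 0 { }.
    Root poppy: left subtree has 2 nodes {lime, bay}, right has 4 {daisy, fir, pear, aster}.
      Root lime: left subtree has 0 nodes { }, right has 1 {bay}.
      Root pear: left subtree has 2 nodes {daisy, fir}, right has 1 {aster}.
        Root fir: left subtree has 1 node {daisy}, right has 0 { }.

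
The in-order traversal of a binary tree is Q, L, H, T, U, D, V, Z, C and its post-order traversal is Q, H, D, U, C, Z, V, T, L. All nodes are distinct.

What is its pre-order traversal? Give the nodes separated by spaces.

The last element of post-order is the root; it splits in-order into left and right subtrees.
Root L: left subtree has 1 node {Q}, right has 7 {H, T, U, D, V, Z, C}.
  Root T: left subtree has 1 node {H}, right has 5 {U, D, V, Z, C}.
    Root V: left subtree has 2 nodes {U, D}, right has 2 {Z, C}.
      Root U: left subtree has 0 nodes { }, right has 1 {D}.
      Root Z: left subtree has 0 nodes { }, right has 1 {C}.

L Q T H V U D Z C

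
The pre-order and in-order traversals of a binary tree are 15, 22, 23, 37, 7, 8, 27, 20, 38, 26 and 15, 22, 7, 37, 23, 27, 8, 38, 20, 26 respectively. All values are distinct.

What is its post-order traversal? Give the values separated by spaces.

7 37 27 38 26 20 8 23 22 15

The first element of pre-order is the root; it splits in-order into left and right subtrees.
Root 15: left subtree has 0 nodes { }, right has 9 {22, 7, 37, 23, 27, 8, 38, 20, 26}.
  Root 22: left subtree has 0 nodes { }, right has 8 {7, 37, 23, 27, 8, 38, 20, 26}.
    Root 23: left subtree has 2 nodes {7, 37}, right has 5 {27, 8, 38, 20, 26}.
      Root 37: left subtree has 1 node {7}, right has 0 { }.
      Root 8: left subtree has 1 node {27}, right has 3 {38, 20, 26}.
        Root 20: left subtree has 1 node {38}, right has 1 {26}.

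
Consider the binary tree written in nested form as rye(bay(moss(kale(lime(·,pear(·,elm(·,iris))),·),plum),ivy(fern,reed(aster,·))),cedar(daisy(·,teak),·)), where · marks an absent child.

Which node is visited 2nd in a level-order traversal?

Level-order visits nodes level by level from the root, left to right within each level.
Level 0: rye
Level 1: bay, cedar
Level 2: moss, ivy, daisy
Level 3: kale, plum, fern, reed, teak
Level 4: lime, aster
Level 5: pear
Level 6: elm
Level 7: iris
Full level-order sequence: rye, bay, cedar, moss, ivy, daisy, kale, plum, fern, reed, teak, lime, aster, pear, elm, iris.

bay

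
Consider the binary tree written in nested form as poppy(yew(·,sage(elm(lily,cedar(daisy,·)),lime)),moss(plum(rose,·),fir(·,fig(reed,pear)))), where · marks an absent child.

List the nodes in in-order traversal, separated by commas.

yew, lily, elm, daisy, cedar, sage, lime, poppy, rose, plum, moss, fir, reed, fig, pear

In-order visits the left subtree, then the node, then the right subtree.
At poppy: go left to yew.
  At yew: no left child.
  Visit yew.
  At yew: go right to sage.
    At sage: go left to elm.
      At elm: go left to lily.
        lily is a leaf — visit lily.
      Visit elm.
      At elm: go right to cedar.
        At cedar: go left to daisy.
          daisy is a leaf — visit daisy.
        Visit cedar.
        At cedar: no right child.
    Visit sage.
    At sage: go right to lime.
      lime is a leaf — visit lime.
Visit poppy.
At poppy: go right to moss.
  At moss: go left to plum.
    At plum: go left to rose.
      rose is a leaf — visit rose.
    Visit plum.
    At plum: no right child.
  Visit moss.
  At moss: go right to fir.
    At fir: no left child.
    Visit fir.
    At fir: go right to fig.
      At fig: go left to reed.
        reed is a leaf — visit reed.
      Visit fig.
      At fig: go right to pear.
        pear is a leaf — visit pear.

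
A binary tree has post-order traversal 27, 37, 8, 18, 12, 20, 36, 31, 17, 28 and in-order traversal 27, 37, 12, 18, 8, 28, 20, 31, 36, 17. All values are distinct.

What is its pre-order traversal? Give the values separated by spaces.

The last element of post-order is the root; it splits in-order into left and right subtrees.
Root 28: left subtree has 5 nodes {27, 37, 12, 18, 8}, right has 4 {20, 31, 36, 17}.
  Root 12: left subtree has 2 nodes {27, 37}, right has 2 {18, 8}.
    Root 37: left subtree has 1 node {27}, right has 0 { }.
    Root 18: left subtree has 0 nodes { }, right has 1 {8}.
  Root 17: left subtree has 3 nodes {20, 31, 36}, right has 0 { }.
    Root 31: left subtree has 1 node {20}, right has 1 {36}.

28 12 37 27 18 8 17 31 20 36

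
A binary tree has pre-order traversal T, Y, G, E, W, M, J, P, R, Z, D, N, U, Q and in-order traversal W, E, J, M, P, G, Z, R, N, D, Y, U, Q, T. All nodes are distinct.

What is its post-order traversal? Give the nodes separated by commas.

The first element of pre-order is the root; it splits in-order into left and right subtrees.
Root T: left subtree has 13 nodes {W, E, J, M, P, G, Z, R, N, D, Y, U, Q}, right has 0 { }.
  Root Y: left subtree has 10 nodes {W, E, J, M, P, G, Z, R, N, D}, right has 2 {U, Q}.
    Root G: left subtree has 5 nodes {W, E, J, M, P}, right has 4 {Z, R, N, D}.
      Root E: left subtree has 1 node {W}, right has 3 {J, M, P}.
        Root M: left subtree has 1 node {J}, right has 1 {P}.
      Root R: left subtree has 1 node {Z}, right has 2 {N, D}.
        Root D: left subtree has 1 node {N}, right has 0 { }.
    Root U: left subtree has 0 nodes { }, right has 1 {Q}.

W, J, P, M, E, Z, N, D, R, G, Q, U, Y, T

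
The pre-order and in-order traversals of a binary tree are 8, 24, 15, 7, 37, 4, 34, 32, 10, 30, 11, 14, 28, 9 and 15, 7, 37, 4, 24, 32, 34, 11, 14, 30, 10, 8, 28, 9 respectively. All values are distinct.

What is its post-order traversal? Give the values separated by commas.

4, 37, 7, 15, 32, 14, 11, 30, 10, 34, 24, 9, 28, 8

The first element of pre-order is the root; it splits in-order into left and right subtrees.
Root 8: left subtree has 11 nodes {15, 7, 37, 4, 24, 32, 34, 11, 14, 30, 10}, right has 2 {28, 9}.
  Root 24: left subtree has 4 nodes {15, 7, 37, 4}, right has 6 {32, 34, 11, 14, 30, 10}.
    Root 15: left subtree has 0 nodes { }, right has 3 {7, 37, 4}.
      Root 7: left subtree has 0 nodes { }, right has 2 {37, 4}.
        Root 37: left subtree has 0 nodes { }, right has 1 {4}.
    Root 34: left subtree has 1 node {32}, right has 4 {11, 14, 30, 10}.
      Root 10: left subtree has 3 nodes {11, 14, 30}, right has 0 { }.
        Root 30: left subtree has 2 nodes {11, 14}, right has 0 { }.
          Root 11: left subtree has 0 nodes { }, right has 1 {14}.
  Root 28: left subtree has 0 nodes { }, right has 1 {9}.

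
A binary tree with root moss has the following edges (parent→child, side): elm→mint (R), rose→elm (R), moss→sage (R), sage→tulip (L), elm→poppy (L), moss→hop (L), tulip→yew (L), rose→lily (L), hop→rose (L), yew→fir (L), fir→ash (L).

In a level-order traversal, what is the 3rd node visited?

sage

Level-order visits nodes level by level from the root, left to right within each level.
Level 0: moss
Level 1: hop, sage
Level 2: rose, tulip
Level 3: lily, elm, yew
Level 4: poppy, mint, fir
Level 5: ash
Full level-order sequence: moss, hop, sage, rose, tulip, lily, elm, yew, poppy, mint, fir, ash.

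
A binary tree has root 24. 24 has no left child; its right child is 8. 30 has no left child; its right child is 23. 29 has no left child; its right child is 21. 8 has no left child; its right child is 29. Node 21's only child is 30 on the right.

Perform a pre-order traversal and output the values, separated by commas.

Pre-order visits the node, then its left subtree, then its right subtree.
Visit 24.
At 24: no left child.
At 24: go right to 8.
  Visit 8.
  At 8: no left child.
  At 8: go right to 29.
    Visit 29.
    At 29: no left child.
    At 29: go right to 21.
      Visit 21.
      At 21: no left child.
      At 21: go right to 30.
        Visit 30.
        At 30: no left child.
        At 30: go right to 23.
          23 is a leaf — visit 23.

24, 8, 29, 21, 30, 23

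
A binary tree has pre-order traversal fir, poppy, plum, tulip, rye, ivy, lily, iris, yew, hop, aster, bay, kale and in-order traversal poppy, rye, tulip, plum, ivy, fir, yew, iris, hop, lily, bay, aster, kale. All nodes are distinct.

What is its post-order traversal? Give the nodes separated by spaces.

rye tulip ivy plum poppy yew hop iris bay kale aster lily fir

The first element of pre-order is the root; it splits in-order into left and right subtrees.
Root fir: left subtree has 5 nodes {poppy, rye, tulip, plum, ivy}, right has 7 {yew, iris, hop, lily, bay, aster, kale}.
  Root poppy: left subtree has 0 nodes { }, right has 4 {rye, tulip, plum, ivy}.
    Root plum: left subtree has 2 nodes {rye, tulip}, right has 1 {ivy}.
      Root tulip: left subtree has 1 node {rye}, right has 0 { }.
  Root lily: left subtree has 3 nodes {yew, iris, hop}, right has 3 {bay, aster, kale}.
    Root iris: left subtree has 1 node {yew}, right has 1 {hop}.
    Root aster: left subtree has 1 node {bay}, right has 1 {kale}.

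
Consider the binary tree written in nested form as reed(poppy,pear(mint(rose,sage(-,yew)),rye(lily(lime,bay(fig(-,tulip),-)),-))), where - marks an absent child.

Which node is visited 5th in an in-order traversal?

In-order visits the left subtree, then the node, then the right subtree.
At reed: go left to poppy.
  poppy is a leaf — visit poppy.
Visit reed.
At reed: go right to pear.
  At pear: go left to mint.
    At mint: go left to rose.
      rose is a leaf — visit rose.
    Visit mint.
    At mint: go right to sage.
      At sage: no left child.
      Visit sage.
      At sage: go right to yew.
        yew is a leaf — visit yew.
  Visit pear.
  At pear: go right to rye.
    At rye: go left to lily.
      At lily: go left to lime.
        lime is a leaf — visit lime.
      Visit lily.
      At lily: go right to bay.
        At bay: go left to fig.
          At fig: no left child.
          Visit fig.
          At fig: go right to tulip.
            tulip is a leaf — visit tulip.
        Visit bay.
        At bay: no right child.
    Visit rye.
    At rye: no right child.
Full in-order sequence: poppy, reed, rose, mint, sage, yew, pear, lime, lily, fig, tulip, bay, rye.

sage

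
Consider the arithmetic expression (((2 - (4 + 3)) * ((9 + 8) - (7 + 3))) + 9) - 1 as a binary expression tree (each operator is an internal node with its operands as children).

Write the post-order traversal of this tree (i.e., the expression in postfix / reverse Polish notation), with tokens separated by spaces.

2 4 3 + - 9 8 + 7 3 + - * 9 + 1 -

Post-order on an expression tree gives postfix notation: for each operator, emit left operand, right operand, then the operator.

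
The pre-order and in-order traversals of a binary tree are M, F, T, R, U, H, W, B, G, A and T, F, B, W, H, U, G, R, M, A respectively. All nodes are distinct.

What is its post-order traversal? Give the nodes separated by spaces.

T B W H G U R F A M

The first element of pre-order is the root; it splits in-order into left and right subtrees.
Root M: left subtree has 8 nodes {T, F, B, W, H, U, G, R}, right has 1 {A}.
  Root F: left subtree has 1 node {T}, right has 6 {B, W, H, U, G, R}.
    Root R: left subtree has 5 nodes {B, W, H, U, G}, right has 0 { }.
      Root U: left subtree has 3 nodes {B, W, H}, right has 1 {G}.
        Root H: left subtree has 2 nodes {B, W}, right has 0 { }.
          Root W: left subtree has 1 node {B}, right has 0 { }.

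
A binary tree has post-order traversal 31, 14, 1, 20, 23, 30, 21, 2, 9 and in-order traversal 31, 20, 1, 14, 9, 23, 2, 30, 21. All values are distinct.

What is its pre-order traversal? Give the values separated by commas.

The last element of post-order is the root; it splits in-order into left and right subtrees.
Root 9: left subtree has 4 nodes {31, 20, 1, 14}, right has 4 {23, 2, 30, 21}.
  Root 20: left subtree has 1 node {31}, right has 2 {1, 14}.
    Root 1: left subtree has 0 nodes { }, right has 1 {14}.
  Root 2: left subtree has 1 node {23}, right has 2 {30, 21}.
    Root 21: left subtree has 1 node {30}, right has 0 { }.

9, 20, 31, 1, 14, 2, 23, 21, 30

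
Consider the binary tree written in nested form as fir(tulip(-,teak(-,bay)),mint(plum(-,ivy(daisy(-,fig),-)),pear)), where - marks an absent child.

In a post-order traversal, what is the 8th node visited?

Post-order visits the left subtree, then the right subtree, then the node.
At fir: go left to tulip.
  At tulip: no left child.
  At tulip: go right to teak.
    At teak: no left child.
    At teak: go right to bay.
      bay is a leaf — visit bay.
    Visit teak.
  Visit tulip.
At fir: go right to mint.
  At mint: go left to plum.
    At plum: no left child.
    At plum: go right to ivy.
      At ivy: go left to daisy.
        At daisy: no left child.
        At daisy: go right to fig.
          fig is a leaf — visit fig.
        Visit daisy.
      At ivy: no right child.
      Visit ivy.
    Visit plum.
  At mint: go right to pear.
    pear is a leaf — visit pear.
  Visit mint.
Visit fir.
Full post-order sequence: bay, teak, tulip, fig, daisy, ivy, plum, pear, mint, fir.

pear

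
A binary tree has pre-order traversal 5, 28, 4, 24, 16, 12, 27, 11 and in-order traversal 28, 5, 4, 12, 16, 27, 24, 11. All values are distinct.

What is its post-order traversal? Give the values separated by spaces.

28 12 27 16 11 24 4 5

The first element of pre-order is the root; it splits in-order into left and right subtrees.
Root 5: left subtree has 1 node {28}, right has 6 {4, 12, 16, 27, 24, 11}.
  Root 4: left subtree has 0 nodes { }, right has 5 {12, 16, 27, 24, 11}.
    Root 24: left subtree has 3 nodes {12, 16, 27}, right has 1 {11}.
      Root 16: left subtree has 1 node {12}, right has 1 {27}.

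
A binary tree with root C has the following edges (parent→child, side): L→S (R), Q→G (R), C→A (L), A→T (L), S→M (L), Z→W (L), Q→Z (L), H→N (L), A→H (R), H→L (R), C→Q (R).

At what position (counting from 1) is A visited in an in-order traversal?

2

In-order visits the left subtree, then the node, then the right subtree.
At C: go left to A.
  At A: go left to T.
    T is a leaf — visit T.
  Visit A.
  At A: go right to H.
    At H: go left to N.
      N is a leaf — visit N.
    Visit H.
    At H: go right to L.
      At L: no left child.
      Visit L.
      At L: go right to S.
        At S: go left to M.
          M is a leaf — visit M.
        Visit S.
        At S: no right child.
Visit C.
At C: go right to Q.
  At Q: go left to Z.
    At Z: go left to W.
      W is a leaf — visit W.
    Visit Z.
    At Z: no right child.
  Visit Q.
  At Q: go right to G.
    G is a leaf — visit G.
Full in-order sequence: T, A, N, H, L, M, S, C, W, Z, Q, G.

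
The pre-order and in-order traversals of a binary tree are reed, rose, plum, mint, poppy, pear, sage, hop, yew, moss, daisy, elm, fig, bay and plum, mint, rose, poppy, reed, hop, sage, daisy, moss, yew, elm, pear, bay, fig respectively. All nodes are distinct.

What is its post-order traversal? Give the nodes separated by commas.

The first element of pre-order is the root; it splits in-order into left and right subtrees.
Root reed: left subtree has 4 nodes {plum, mint, rose, poppy}, right has 9 {hop, sage, daisy, moss, yew, elm, pear, bay, fig}.
  Root rose: left subtree has 2 nodes {plum, mint}, right has 1 {poppy}.
    Root plum: left subtree has 0 nodes { }, right has 1 {mint}.
  Root pear: left subtree has 6 nodes {hop, sage, daisy, moss, yew, elm}, right has 2 {bay, fig}.
    Root sage: left subtree has 1 node {hop}, right has 4 {daisy, moss, yew, elm}.
      Root yew: left subtree has 2 nodes {daisy, moss}, right has 1 {elm}.
        Root moss: left subtree has 1 node {daisy}, right has 0 { }.
    Root fig: left subtree has 1 node {bay}, right has 0 { }.

mint, plum, poppy, rose, hop, daisy, moss, elm, yew, sage, bay, fig, pear, reed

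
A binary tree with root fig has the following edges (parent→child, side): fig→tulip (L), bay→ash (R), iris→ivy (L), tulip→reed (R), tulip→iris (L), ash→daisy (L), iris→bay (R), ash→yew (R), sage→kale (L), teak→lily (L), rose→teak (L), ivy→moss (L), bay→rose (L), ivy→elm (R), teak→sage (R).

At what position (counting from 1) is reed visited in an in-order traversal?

In-order visits the left subtree, then the node, then the right subtree.
At fig: go left to tulip.
  At tulip: go left to iris.
    At iris: go left to ivy.
      At ivy: go left to moss.
        moss is a leaf — visit moss.
      Visit ivy.
      At ivy: go right to elm.
        elm is a leaf — visit elm.
    Visit iris.
    At iris: go right to bay.
      At bay: go left to rose.
        At rose: go left to teak.
          At teak: go left to lily.
            lily is a leaf — visit lily.
          Visit teak.
          At teak: go right to sage.
            At sage: go left to kale.
              kale is a leaf — visit kale.
            Visit sage.
            At sage: no right child.
        Visit rose.
        At rose: no right child.
      Visit bay.
      At bay: go right to ash.
        At ash: go left to daisy.
          daisy is a leaf — visit daisy.
        Visit ash.
        At ash: go right to yew.
          yew is a leaf — visit yew.
  Visit tulip.
  At tulip: go right to reed.
    reed is a leaf — visit reed.
Visit fig.
At fig: no right child.
Full in-order sequence: moss, ivy, elm, iris, lily, teak, kale, sage, rose, bay, daisy, ash, yew, tulip, reed, fig.

15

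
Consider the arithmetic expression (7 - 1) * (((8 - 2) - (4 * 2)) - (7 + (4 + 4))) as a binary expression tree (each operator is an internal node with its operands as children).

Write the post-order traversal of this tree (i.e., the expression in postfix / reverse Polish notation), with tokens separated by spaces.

Post-order on an expression tree gives postfix notation: for each operator, emit left operand, right operand, then the operator.

7 1 - 8 2 - 4 2 * - 7 4 4 + + - *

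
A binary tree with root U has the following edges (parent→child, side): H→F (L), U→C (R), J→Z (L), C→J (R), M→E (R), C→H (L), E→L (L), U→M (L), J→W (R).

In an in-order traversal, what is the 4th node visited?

In-order visits the left subtree, then the node, then the right subtree.
At U: go left to M.
  At M: no left child.
  Visit M.
  At M: go right to E.
    At E: go left to L.
      L is a leaf — visit L.
    Visit E.
    At E: no right child.
Visit U.
At U: go right to C.
  At C: go left to H.
    At H: go left to F.
      F is a leaf — visit F.
    Visit H.
    At H: no right child.
  Visit C.
  At C: go right to J.
    At J: go left to Z.
      Z is a leaf — visit Z.
    Visit J.
    At J: go right to W.
      W is a leaf — visit W.
Full in-order sequence: M, L, E, U, F, H, C, Z, J, W.

U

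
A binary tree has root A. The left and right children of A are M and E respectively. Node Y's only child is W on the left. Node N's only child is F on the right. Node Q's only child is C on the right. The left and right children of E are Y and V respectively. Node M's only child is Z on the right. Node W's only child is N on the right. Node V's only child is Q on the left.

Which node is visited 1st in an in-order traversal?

M

In-order visits the left subtree, then the node, then the right subtree.
At A: go left to M.
  At M: no left child.
  Visit M.
  At M: go right to Z.
    Z is a leaf — visit Z.
Visit A.
At A: go right to E.
  At E: go left to Y.
    At Y: go left to W.
      At W: no left child.
      Visit W.
      At W: go right to N.
        At N: no left child.
        Visit N.
        At N: go right to F.
          F is a leaf — visit F.
    Visit Y.
    At Y: no right child.
  Visit E.
  At E: go right to V.
    At V: go left to Q.
      At Q: no left child.
      Visit Q.
      At Q: go right to C.
        C is a leaf — visit C.
    Visit V.
    At V: no right child.
Full in-order sequence: M, Z, A, W, N, F, Y, E, Q, C, V.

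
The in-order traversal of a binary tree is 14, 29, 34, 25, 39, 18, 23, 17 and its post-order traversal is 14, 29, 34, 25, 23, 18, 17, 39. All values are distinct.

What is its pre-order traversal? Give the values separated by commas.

39, 25, 34, 29, 14, 17, 18, 23

The last element of post-order is the root; it splits in-order into left and right subtrees.
Root 39: left subtree has 4 nodes {14, 29, 34, 25}, right has 3 {18, 23, 17}.
  Root 25: left subtree has 3 nodes {14, 29, 34}, right has 0 { }.
    Root 34: left subtree has 2 nodes {14, 29}, right has 0 { }.
      Root 29: left subtree has 1 node {14}, right has 0 { }.
  Root 17: left subtree has 2 nodes {18, 23}, right has 0 { }.
    Root 18: left subtree has 0 nodes { }, right has 1 {23}.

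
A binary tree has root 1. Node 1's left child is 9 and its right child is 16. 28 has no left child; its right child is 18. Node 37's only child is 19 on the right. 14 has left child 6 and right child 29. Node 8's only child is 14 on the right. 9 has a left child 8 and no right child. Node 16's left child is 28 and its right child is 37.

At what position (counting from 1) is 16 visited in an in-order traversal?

In-order visits the left subtree, then the node, then the right subtree.
At 1: go left to 9.
  At 9: go left to 8.
    At 8: no left child.
    Visit 8.
    At 8: go right to 14.
      At 14: go left to 6.
        6 is a leaf — visit 6.
      Visit 14.
      At 14: go right to 29.
        29 is a leaf — visit 29.
  Visit 9.
  At 9: no right child.
Visit 1.
At 1: go right to 16.
  At 16: go left to 28.
    At 28: no left child.
    Visit 28.
    At 28: go right to 18.
      18 is a leaf — visit 18.
  Visit 16.
  At 16: go right to 37.
    At 37: no left child.
    Visit 37.
    At 37: go right to 19.
      19 is a leaf — visit 19.
Full in-order sequence: 8, 6, 14, 29, 9, 1, 28, 18, 16, 37, 19.

9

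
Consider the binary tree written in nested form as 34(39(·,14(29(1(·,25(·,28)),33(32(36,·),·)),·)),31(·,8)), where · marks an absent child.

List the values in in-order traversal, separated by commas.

39, 1, 25, 28, 29, 36, 32, 33, 14, 34, 31, 8

In-order visits the left subtree, then the node, then the right subtree.
At 34: go left to 39.
  At 39: no left child.
  Visit 39.
  At 39: go right to 14.
    At 14: go left to 29.
      At 29: go left to 1.
        At 1: no left child.
        Visit 1.
        At 1: go right to 25.
          At 25: no left child.
          Visit 25.
          At 25: go right to 28.
            28 is a leaf — visit 28.
      Visit 29.
      At 29: go right to 33.
        At 33: go left to 32.
          At 32: go left to 36.
            36 is a leaf — visit 36.
          Visit 32.
          At 32: no right child.
        Visit 33.
        At 33: no right child.
    Visit 14.
    At 14: no right child.
Visit 34.
At 34: go right to 31.
  At 31: no left child.
  Visit 31.
  At 31: go right to 8.
    8 is a leaf — visit 8.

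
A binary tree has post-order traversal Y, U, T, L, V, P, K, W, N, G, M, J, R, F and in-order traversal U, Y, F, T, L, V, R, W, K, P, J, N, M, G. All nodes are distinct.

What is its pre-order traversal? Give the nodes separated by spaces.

F U Y R V L T J W K P M N G

The last element of post-order is the root; it splits in-order into left and right subtrees.
Root F: left subtree has 2 nodes {U, Y}, right has 11 {T, L, V, R, W, K, P, J, N, M, G}.
  Root U: left subtree has 0 nodes { }, right has 1 {Y}.
  Root R: left subtree has 3 nodes {T, L, V}, right has 7 {W, K, P, J, N, M, G}.
    Root V: left subtree has 2 nodes {T, L}, right has 0 { }.
      Root L: left subtree has 1 node {T}, right has 0 { }.
    Root J: left subtree has 3 nodes {W, K, P}, right has 3 {N, M, G}.
      Root W: left subtree has 0 nodes { }, right has 2 {K, P}.
        Root K: left subtree has 0 nodes { }, right has 1 {P}.
      Root M: left subtree has 1 node {N}, right has 1 {G}.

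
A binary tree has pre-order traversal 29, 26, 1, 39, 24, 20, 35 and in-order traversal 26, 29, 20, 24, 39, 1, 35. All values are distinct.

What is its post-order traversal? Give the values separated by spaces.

26 20 24 39 35 1 29

The first element of pre-order is the root; it splits in-order into left and right subtrees.
Root 29: left subtree has 1 node {26}, right has 5 {20, 24, 39, 1, 35}.
  Root 1: left subtree has 3 nodes {20, 24, 39}, right has 1 {35}.
    Root 39: left subtree has 2 nodes {20, 24}, right has 0 { }.
      Root 24: left subtree has 1 node {20}, right has 0 { }.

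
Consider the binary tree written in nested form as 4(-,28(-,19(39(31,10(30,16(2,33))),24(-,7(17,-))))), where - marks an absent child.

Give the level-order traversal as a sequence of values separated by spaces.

Level-order visits nodes level by level from the root, left to right within each level.
Level 0: 4
Level 1: 28
Level 2: 19
Level 3: 39, 24
Level 4: 31, 10, 7
Level 5: 30, 16, 17
Level 6: 2, 33

4 28 19 39 24 31 10 7 30 16 17 2 33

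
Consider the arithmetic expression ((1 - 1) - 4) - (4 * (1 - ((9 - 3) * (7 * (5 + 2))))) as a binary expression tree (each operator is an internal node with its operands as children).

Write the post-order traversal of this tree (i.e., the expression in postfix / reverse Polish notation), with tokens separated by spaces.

Post-order on an expression tree gives postfix notation: for each operator, emit left operand, right operand, then the operator.

1 1 - 4 - 4 1 9 3 - 7 5 2 + * * - * -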